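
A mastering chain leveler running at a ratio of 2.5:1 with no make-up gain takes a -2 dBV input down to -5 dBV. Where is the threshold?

Input is 5 dB above T (since output overshoot × R = input overshoot: (-5 − T)·2.5 = -2 − T gives T = -7 dBV).
Check: -7 + (-2 − (-7))/2.5 = -7 + 2 = -5 dBV. ✓

-7 dBV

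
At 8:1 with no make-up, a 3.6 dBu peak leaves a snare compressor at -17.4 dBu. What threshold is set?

-20.4 dBu

Let T be the threshold. Output overshoot = (input overshoot)/R, so -17.4 − T = (3.6 − T)/8.
8·(-17.4 − T) = 3.6 − T → 7·T = -139.2 − 3.6 = -142.8.
T = -142.8/7 = -20.4 dBu.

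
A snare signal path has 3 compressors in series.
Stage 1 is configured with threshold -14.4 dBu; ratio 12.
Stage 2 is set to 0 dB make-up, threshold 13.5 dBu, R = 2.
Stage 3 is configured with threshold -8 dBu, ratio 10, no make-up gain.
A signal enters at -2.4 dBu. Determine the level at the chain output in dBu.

Stage 1: 12 dB above -14.4 dBu, reduced 12:1 to 1 dB above → -13.4 dBu.
Stage 2: below threshold (-13.4 ≤ 13.5); passes unchanged; output -13.4 dBu.
Stage 3: -13.4 dBu ≤ -8 dBu, so stage 3 doesn't engage; output -13.4 dBu.

-13.4 dBu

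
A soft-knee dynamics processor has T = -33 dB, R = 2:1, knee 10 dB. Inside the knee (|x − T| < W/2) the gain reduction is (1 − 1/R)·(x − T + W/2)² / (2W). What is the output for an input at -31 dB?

x − T + W/2 = -31 − (-33) + 5 = 7.
GR = (1 − 1/2) × 7² / 20 = 0.5 × 49 / 20 = 1.225 dB.
Output = -31 − 1.225 = -32.225 dB.

-32.225 dB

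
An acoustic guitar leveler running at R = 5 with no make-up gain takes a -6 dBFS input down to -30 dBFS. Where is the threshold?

Gain reduction = -6 − (-30) = 24 dB; output overshoot = GR / (R − 1) = 24 / 4 = 6 dB.
Threshold = output − output overshoot = -30 − 6 = -36 dBFS.

-36 dBFS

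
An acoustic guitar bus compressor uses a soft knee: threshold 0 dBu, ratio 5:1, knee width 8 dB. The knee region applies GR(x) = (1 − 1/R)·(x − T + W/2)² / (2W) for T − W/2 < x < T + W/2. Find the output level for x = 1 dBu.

x − T + W/2 = 1 − 0 + 4 = 5.
GR = (1 − 1/5) × 5² / 16 = 0.8 × 25 / 16 = 1.25 dB.
Output = 1 − 1.25 = -0.25 dBu.

-0.25 dBu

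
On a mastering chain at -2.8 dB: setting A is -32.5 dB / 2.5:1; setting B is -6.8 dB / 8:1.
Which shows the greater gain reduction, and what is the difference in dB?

A: GR = 29.7 − 29.7/2.5 = 17.82 dB.
B: GR = 4 − 4/8 = 3.5 dB.
A reduces 14.32 dB more.

A, by 14.32 dB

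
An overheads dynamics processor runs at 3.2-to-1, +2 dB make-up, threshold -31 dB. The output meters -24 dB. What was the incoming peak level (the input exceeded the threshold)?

-15 dB

Before make-up, the level was -24 − 2 = -26 dB.
Post-compression overshoot = -26 − (-31) = 5 dB.
Undo the ratio: input overshoot = 5 × 3.2 = 16 dB, giving input = -15 dB.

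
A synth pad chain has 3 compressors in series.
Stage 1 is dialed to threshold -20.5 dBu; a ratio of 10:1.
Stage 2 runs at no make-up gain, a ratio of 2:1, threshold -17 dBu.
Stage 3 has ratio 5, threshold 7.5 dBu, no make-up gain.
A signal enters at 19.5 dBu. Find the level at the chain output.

Stage 1: 40 dB above -20.5 dBu, reduced 10:1 to 4 dB above → -16.5 dBu.
Stage 2: overshoot 0.5 dB → 0.5/2 = 0.25 dB → -16.75 dBu.
Stage 3: -16.75 dBu is at or below the 7.5 dBu threshold — no compression; output -16.75 dBu.

-16.75 dBu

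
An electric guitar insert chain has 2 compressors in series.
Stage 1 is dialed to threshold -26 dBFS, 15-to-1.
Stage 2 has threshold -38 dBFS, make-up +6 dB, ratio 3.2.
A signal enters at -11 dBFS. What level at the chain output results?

Stage 1: overshoot 15 dB → 15/15 = 1 dB → -25 dBFS.
Stage 2: 13 dB above -38 dBFS, reduced 3.2:1 to 4.0625 dB above → -33.9375 dBFS; +6 dB make-up → -27.9375 dBFS.

-27.9375 dBFS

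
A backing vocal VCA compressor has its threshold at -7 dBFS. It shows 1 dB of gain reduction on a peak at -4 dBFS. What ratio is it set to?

Input overshoot = -4 − (-7) = 3 dB.
Output overshoot = 3 − 1 = 2 dB.
Ratio = input overshoot / output overshoot = 3 / 2 = 1.5.

1.5:1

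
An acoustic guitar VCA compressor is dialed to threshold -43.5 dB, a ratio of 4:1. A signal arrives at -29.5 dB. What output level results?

-40 dB

Overshoot: -29.5 − (-43.5) = 14 dB.
4:1 compression reduces that to 14/4 = 3.5 dB over.
That puts the output at -40 dB.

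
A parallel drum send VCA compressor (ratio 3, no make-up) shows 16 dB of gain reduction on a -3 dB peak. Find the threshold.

Gain reduction = -3 − (-19) = 16 dB; output overshoot = GR / (R − 1) = 16 / 2 = 8 dB.
Threshold = output − output overshoot = -19 − 8 = -27 dB.

-27 dB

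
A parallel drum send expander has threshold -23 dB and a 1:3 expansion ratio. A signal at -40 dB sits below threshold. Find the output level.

-74 dB

Undershoot = (-23) − (-40) = 17 dB.
At 1:3, that expands to 51 dB under threshold.
Output = -23 − 51 = -74 dB.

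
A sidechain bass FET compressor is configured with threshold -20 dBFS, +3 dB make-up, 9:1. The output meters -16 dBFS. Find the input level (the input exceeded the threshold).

Before make-up, the level was -16 − 3 = -19 dBFS.
That's 1 dB above the -20 dBFS threshold.
Input overshoot = R × output overshoot = 9 dB → input = -20 + 9 = -11 dBFS.

-11 dBFS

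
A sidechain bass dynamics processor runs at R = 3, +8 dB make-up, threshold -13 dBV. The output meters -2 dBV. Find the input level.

-4 dBV

Stripping the +8 dB make-up gives -10 dBV at the gain stage.
That's 3 dB above the -13 dBV threshold.
Undo the ratio: input overshoot = 3 × 3 = 9 dB, giving input = -4 dBV.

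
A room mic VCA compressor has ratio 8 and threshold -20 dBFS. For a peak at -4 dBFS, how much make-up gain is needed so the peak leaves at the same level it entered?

14 dB

The peak compresses to -20 + 16/8 = -18 dBFS.
To reach -4 dBFS requires -4 − (-18) = 14 dB of make-up.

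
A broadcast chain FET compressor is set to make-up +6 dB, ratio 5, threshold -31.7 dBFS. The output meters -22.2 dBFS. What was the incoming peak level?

-14.2 dBFS

Before make-up, the level was -22.2 − 6 = -28.2 dBFS.
That's 3.5 dB above the -31.7 dBFS threshold.
Before 5:1 compression the overshoot was 3.5 × 5 = 17.5 dB, so input = -31.7 + 17.5 = -14.2 dBFS.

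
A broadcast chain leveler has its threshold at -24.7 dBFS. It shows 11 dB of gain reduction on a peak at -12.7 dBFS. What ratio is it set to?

12:1

Input overshoot = -12.7 − (-24.7) = 12 dB.
Output overshoot = 12 − 11 = 1 dB.
Ratio = input overshoot / output overshoot = 12 / 1 = 12.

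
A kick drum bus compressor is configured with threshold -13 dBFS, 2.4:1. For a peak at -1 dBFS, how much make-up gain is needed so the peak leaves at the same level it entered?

The peak compresses to -13 + 12/2.4 = -8 dBFS.
To reach -1 dBFS requires -1 − (-8) = 7 dB of make-up.

7 dB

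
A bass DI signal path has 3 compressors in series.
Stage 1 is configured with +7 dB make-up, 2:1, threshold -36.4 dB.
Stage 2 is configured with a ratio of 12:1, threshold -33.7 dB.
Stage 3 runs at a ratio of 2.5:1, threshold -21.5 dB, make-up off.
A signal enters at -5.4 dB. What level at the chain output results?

-32.05 dB

Stage 1: 31 dB above -36.4 dB, reduced 2:1 to 15.5 dB above → -20.9 dB; +7 dB make-up → -13.9 dB.
Stage 2: -13.9 dB is 19.8 dB over -33.7 dB; at 12:1 that becomes 1.65 dB over, giving -32.05 dB.
Stage 3: below threshold (-32.05 ≤ -21.5); passes unchanged; output -32.05 dB.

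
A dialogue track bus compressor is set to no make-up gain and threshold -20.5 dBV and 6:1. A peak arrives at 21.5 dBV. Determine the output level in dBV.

-13.5 dBV

Overshoot: 21.5 − (-20.5) = 42 dB.
6:1 compression reduces that to 42/6 = 7 dB over.
So the level is -20.5 + 7 = -13.5 dBV.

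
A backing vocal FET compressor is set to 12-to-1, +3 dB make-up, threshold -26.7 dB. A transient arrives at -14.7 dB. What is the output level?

The input is 12 dB above the -26.7 dB threshold.
At 12:1 the overshoot is divided by 12, leaving 1 dB above threshold.
Output = -26.7 + 1 = -25.7 dB; make-up adds 3 dB, giving -22.7 dB.

-22.7 dB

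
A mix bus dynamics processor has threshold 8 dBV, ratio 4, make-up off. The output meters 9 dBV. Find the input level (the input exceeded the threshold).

12 dBV

Post-compression overshoot = 9 − 8 = 1 dB.
Before 4:1 compression the overshoot was 1 × 4 = 4 dB, so input = 8 + 4 = 12 dBV.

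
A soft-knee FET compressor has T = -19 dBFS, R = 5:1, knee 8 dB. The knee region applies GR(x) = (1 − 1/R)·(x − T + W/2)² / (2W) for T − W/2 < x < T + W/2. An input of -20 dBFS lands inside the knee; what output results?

-20.45 dBFS

x − T + W/2 = -20 − (-19) + 4 = 3.
GR = (1 − 1/5) × 3² / 16 = 0.8 × 9 / 16 = 0.45 dB.
Output = -20 − 0.45 = -20.45 dBFS.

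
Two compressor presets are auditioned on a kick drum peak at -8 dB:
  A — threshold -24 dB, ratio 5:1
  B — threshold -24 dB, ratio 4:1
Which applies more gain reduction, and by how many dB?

A: GR = 16 − 16/5 = 12.8 dB.
B: GR = 16 − 16/4 = 12 dB.
A reduces 0.8 dB more.

A, by 0.8 dB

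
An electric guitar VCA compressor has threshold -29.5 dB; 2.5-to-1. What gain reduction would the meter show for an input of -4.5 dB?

15 dB

The signal is 25 dB above threshold.
After 2.5:1 compression the overshoot becomes 25/2.5 = 10 dB.
So the signal is attenuated by 25 − 10 = 15 dB.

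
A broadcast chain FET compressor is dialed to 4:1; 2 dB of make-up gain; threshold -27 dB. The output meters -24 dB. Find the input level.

-23 dB

Before make-up, the level was -24 − 2 = -26 dB.
The compressed level sits -26 − (-27) = 1 dB over threshold.
Before 4:1 compression the overshoot was 1 × 4 = 4 dB, so input = -27 + 4 = -23 dB.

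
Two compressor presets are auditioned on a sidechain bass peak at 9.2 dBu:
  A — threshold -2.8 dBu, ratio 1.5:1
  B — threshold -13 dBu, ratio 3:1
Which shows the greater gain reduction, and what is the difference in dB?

A: 12 dB over, compressed to 8 dB over, so 4 dB of GR.
B: 22.2 dB over, compressed to 7.4 dB over, so 14.8 dB of GR.
B applies 10.8 dB more gain reduction.

B, by 10.8 dB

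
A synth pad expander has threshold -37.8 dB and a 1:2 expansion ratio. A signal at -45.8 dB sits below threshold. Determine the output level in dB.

-53.8 dB

The input is 8 dB below the -37.8 dB threshold.
A 1:2 expander multiplies undershoot by 2: 8 × 2 = 16 dB below threshold.
Output = -37.8 − 16 = -53.8 dB.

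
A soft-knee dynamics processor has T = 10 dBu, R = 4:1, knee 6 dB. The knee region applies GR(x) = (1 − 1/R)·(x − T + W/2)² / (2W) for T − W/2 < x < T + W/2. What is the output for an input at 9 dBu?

x − T + W/2 = 9 − 10 + 3 = 2.
GR = (1 − 1/4) × 2² / 12 = 0.75 × 4 / 12 = 0.25 dB.
Output = 9 − 0.25 = 8.75 dBu.

8.75 dBu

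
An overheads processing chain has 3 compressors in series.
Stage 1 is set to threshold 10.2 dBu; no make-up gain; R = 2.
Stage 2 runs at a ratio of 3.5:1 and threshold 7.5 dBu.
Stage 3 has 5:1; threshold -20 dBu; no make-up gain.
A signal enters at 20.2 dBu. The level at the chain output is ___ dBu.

-14.06 dBu

Stage 1: overshoot 10 dB → 10/2 = 5 dB → 15.2 dBu.
Stage 2: overshoot 7.7 dB → 7.7/3.5 = 2.2 dB → 9.7 dBu.
Stage 3: 29.7 dB above -20 dBu, reduced 5:1 to 5.94 dB above → -14.06 dBu.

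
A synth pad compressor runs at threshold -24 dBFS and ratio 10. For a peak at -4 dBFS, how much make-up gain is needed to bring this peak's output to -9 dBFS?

The peak compresses to -24 + 20/10 = -22 dBFS.
To reach -9 dBFS requires -9 − (-22) = 13 dB of make-up.

13 dB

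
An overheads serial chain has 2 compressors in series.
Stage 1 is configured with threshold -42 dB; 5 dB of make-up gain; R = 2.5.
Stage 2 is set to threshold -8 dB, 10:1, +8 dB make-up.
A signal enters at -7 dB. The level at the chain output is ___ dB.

Stage 1: overshoot 35 dB → 35/2.5 = 14 dB → -28 dB; +5 dB make-up → -23 dB.
Stage 2: -23 dB ≤ -8 dB, so stage 2 doesn't engage; make-up brings it to -15 dB.

-15 dB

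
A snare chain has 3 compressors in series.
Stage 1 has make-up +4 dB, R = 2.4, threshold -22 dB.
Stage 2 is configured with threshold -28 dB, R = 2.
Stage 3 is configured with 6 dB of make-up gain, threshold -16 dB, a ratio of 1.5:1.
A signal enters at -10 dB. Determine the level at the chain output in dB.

Stage 1: -10 dB is 12 dB over -22 dB; at 2.4:1 that becomes 5 dB over, giving -17 dB; +4 dB make-up → -13 dB.
Stage 2: overshoot 15 dB → 15/2 = 7.5 dB → -20.5 dB.
Stage 3: -20.5 dB is at or below the -16 dB threshold — no compression; make-up brings it to -14.5 dB.

-14.5 dB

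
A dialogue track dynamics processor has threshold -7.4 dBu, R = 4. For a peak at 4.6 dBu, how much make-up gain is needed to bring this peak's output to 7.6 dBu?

12 dB

The peak compresses to -7.4 + 12/4 = -4.4 dBu.
To reach 7.6 dBu requires 7.6 − (-4.4) = 12 dB of make-up.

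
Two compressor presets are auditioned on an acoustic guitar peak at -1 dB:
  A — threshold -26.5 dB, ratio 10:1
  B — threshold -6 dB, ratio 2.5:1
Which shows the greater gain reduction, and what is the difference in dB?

A: GR = 25.5 − 25.5/10 = 22.95 dB.
B: GR = 5 − 5/2.5 = 3 dB.
A applies 19.95 dB more gain reduction.

A, by 19.95 dB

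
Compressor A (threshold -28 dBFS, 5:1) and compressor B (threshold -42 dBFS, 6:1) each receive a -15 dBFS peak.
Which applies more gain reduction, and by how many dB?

A: GR = 13 − 13/5 = 10.4 dB.
B: GR = 27 − 27/6 = 22.5 dB.
Difference: 12.1 dB in favour of B.

B, by 12.1 dB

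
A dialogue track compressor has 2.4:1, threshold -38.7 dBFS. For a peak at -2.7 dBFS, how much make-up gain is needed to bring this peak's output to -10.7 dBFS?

The peak compresses to -38.7 + 36/2.4 = -23.7 dBFS.
To reach -10.7 dBFS requires -10.7 − (-23.7) = 13 dB of make-up.

13 dB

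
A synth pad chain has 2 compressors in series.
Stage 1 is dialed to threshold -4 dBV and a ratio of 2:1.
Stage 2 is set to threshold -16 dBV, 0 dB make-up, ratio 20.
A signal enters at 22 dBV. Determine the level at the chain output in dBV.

Stage 1: 26 dB above -4 dBV, reduced 2:1 to 13 dB above → 9 dBV.
Stage 2: 25 dB above -16 dBV, reduced 20:1 to 1.25 dB above → -14.75 dBV.

-14.75 dBV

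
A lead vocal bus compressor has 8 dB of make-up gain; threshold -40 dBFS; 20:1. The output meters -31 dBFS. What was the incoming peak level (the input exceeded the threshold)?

-20 dBFS

Before make-up, the level was -31 − 8 = -39 dBFS.
Post-compression overshoot = -39 − (-40) = 1 dB.
Before 20:1 compression the overshoot was 1 × 20 = 20 dB, so input = -40 + 20 = -20 dBFS.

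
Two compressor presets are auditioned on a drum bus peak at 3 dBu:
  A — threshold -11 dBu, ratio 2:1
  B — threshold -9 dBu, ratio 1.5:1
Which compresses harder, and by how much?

A, by 3 dB

A: 14 dB over, compressed to 7 dB over, so 7 dB of GR.
B: 12 dB over, compressed to 8 dB over, so 4 dB of GR.
Difference: 3 dB in favour of A.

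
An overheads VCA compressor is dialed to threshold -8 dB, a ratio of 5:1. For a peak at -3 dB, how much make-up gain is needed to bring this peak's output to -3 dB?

4 dB

The peak compresses to -8 + 5/5 = -7 dB.
To reach -3 dB requires -3 − (-7) = 4 dB of make-up.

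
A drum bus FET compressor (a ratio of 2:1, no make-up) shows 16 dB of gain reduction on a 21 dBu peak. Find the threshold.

Let T be the threshold. Output overshoot = (input overshoot)/R, so 5 − T = (21 − T)/2.
2·(5 − T) = 21 − T → 1·T = 10 − 21 = -11.
T = -11/1 = -11 dBu.

-11 dBu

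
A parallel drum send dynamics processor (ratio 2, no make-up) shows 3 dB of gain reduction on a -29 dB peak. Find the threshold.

-35 dB

Let T be the threshold. Output overshoot = (input overshoot)/R, so -32 − T = (-29 − T)/2.
2·(-32 − T) = -29 − T → 1·T = -64 − (-29) = -35.
T = -35/1 = -35 dB.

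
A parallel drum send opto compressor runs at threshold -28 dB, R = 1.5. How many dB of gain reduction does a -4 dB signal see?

Overshoot = -4 − (-28) = 24 dB.
After 1.5:1 compression the overshoot becomes 24/1.5 = 16 dB.
So the signal is attenuated by 24 − 16 = 8 dB.

8 dB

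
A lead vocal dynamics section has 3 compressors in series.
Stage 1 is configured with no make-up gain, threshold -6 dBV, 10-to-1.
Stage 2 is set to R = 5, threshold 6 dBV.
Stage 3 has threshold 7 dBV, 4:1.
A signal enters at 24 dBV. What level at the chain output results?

Stage 1: 30 dB above -6 dBV, reduced 10:1 to 3 dB above → -3 dBV.
Stage 2: -3 dBV ≤ 6 dBV, so stage 2 doesn't engage; output -3 dBV.
Stage 3: below threshold (-3 ≤ 7); passes unchanged; output -3 dBV.

-3 dBV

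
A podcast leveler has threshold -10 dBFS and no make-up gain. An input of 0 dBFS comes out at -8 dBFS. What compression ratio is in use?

Input overshoot = 0 − (-10) = 10 dB; output overshoot = -8 − (-10) = 2 dB.
Ratio = 10 / 2 = 5.

5:1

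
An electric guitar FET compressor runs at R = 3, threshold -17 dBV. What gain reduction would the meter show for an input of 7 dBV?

16 dB

7 dBV exceeds the threshold by 24 dB.
After 3:1 compression the overshoot becomes 24/3 = 8 dB.
GR = overshoot in − overshoot out = 24 − 8 = 16 dB.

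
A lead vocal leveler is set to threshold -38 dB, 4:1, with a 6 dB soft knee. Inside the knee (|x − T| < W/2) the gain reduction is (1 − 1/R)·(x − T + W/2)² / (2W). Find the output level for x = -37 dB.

-38 dB

x − T + W/2 = -37 − (-38) + 3 = 4.
GR = (1 − 1/4) × 4² / 12 = 0.75 × 16 / 12 = 1 dB.
Output = -37 − 1 = -38 dB.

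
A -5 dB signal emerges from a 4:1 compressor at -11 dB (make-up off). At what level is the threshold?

Let T be the threshold. Output overshoot = (input overshoot)/R, so -11 − T = (-5 − T)/4.
4·(-11 − T) = -5 − T → 3·T = -44 − (-5) = -39.
T = -39/3 = -13 dB.

-13 dB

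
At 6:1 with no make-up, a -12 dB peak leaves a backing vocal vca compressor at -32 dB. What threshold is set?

Gain reduction = -12 − (-32) = 20 dB; output overshoot = GR / (R − 1) = 20 / 5 = 4 dB.
Threshold = output − output overshoot = -32 − 4 = -36 dB.

-36 dB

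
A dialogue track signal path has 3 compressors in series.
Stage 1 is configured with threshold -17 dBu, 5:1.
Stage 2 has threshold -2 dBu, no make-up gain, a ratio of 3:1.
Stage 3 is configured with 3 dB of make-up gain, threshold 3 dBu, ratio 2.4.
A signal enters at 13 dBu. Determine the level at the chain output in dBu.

-8 dBu

Stage 1: 13 dBu is 30 dB over -17 dBu; at 5:1 that becomes 6 dB over, giving -11 dBu.
Stage 2: below threshold (-11 ≤ -2); passes unchanged; output -11 dBu.
Stage 3: below threshold (-11 ≤ 3); passes unchanged; make-up brings it to -8 dBu.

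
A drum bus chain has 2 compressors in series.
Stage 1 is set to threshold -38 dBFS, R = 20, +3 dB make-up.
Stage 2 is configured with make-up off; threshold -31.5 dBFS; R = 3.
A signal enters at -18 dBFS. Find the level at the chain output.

Stage 1: overshoot 20 dB → 20/20 = 1 dB → -37 dBFS; +3 dB make-up → -34 dBFS.
Stage 2: -34 dBFS ≤ -31.5 dBFS, so stage 2 doesn't engage; output -34 dBFS.

-34 dBFS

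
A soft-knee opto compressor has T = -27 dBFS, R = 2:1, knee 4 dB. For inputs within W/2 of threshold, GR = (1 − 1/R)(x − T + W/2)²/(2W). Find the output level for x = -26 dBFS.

-26.5625 dBFS

x − T + W/2 = -26 − (-27) + 2 = 3.
GR = (1 − 1/2) × 3² / 8 = 0.5 × 9 / 8 = 0.5625 dB.
Output = -26 − 0.5625 = -26.5625 dBFS.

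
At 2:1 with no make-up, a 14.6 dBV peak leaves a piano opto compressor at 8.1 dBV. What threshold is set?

Let T be the threshold. Output overshoot = (input overshoot)/R, so 8.1 − T = (14.6 − T)/2.
2·(8.1 − T) = 14.6 − T → 1·T = 16.2 − 14.6 = 1.6.
T = 1.6/1 = 1.6 dBV.

1.6 dBV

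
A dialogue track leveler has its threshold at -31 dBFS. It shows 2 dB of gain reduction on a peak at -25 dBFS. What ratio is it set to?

1.5:1

Input overshoot = -25 − (-31) = 6 dB.
Output overshoot = 6 − 2 = 4 dB.
Ratio = input overshoot / output overshoot = 6 / 4 = 1.5.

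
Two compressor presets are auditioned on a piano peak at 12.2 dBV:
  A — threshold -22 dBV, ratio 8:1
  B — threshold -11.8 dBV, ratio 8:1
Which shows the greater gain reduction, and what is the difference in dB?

A, by 8.925 dB

A: overshoot 34.2 dB → output overshoot 4.275 dB → GR 29.925 dB.
B: overshoot 24 dB → output overshoot 3 dB → GR 21 dB.
A reduces 8.925 dB more.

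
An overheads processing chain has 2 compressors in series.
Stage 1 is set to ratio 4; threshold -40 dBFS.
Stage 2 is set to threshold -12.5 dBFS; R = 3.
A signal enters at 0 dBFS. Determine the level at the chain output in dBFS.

Stage 1: overshoot 40 dB → 40/4 = 10 dB → -30 dBFS.
Stage 2: -30 dBFS is at or below the -12.5 dBFS threshold — no compression; output -30 dBFS.

-30 dBFS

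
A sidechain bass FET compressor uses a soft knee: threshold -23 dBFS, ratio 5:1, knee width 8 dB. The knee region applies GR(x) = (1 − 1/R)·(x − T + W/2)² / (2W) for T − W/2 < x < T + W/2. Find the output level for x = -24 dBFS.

-24.45 dBFS

x − T + W/2 = -24 − (-23) + 4 = 3.
GR = (1 − 1/5) × 3² / 16 = 0.8 × 9 / 16 = 0.45 dB.
Output = -24 − 0.45 = -24.45 dBFS.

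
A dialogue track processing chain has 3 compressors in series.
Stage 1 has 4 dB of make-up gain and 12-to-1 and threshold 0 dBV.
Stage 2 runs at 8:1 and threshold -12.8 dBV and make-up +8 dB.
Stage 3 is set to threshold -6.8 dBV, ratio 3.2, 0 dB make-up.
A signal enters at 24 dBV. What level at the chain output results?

-5.440625 dBV

Stage 1: 24 dB above 0 dBV, reduced 12:1 to 2 dB above → 2 dBV; +4 dB make-up → 6 dBV.
Stage 2: overshoot 18.8 dB → 18.8/8 = 2.35 dB → -10.45 dBV; +8 dB make-up → -2.45 dBV.
Stage 3: -2.45 dBV is 4.35 dB over -6.8 dBV; at 3.2:1 that becomes 1.359375 dB over, giving -5.440625 dBV.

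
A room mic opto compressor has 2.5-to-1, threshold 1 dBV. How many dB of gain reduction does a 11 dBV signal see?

6 dB

Overshoot = 11 − 1 = 10 dB.
After 2.5:1 compression the overshoot becomes 10/2.5 = 4 dB.
Gain reduction = 10 − 4 = 6 dB.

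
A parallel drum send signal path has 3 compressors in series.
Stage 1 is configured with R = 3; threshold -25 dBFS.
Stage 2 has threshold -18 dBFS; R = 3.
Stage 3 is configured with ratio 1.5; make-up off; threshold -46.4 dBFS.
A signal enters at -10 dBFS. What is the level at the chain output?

-28.8 dBFS

Stage 1: overshoot 15 dB → 15/3 = 5 dB → -20 dBFS.
Stage 2: -20 dBFS ≤ -18 dBFS, so stage 2 doesn't engage; output -20 dBFS.
Stage 3: overshoot 26.4 dB → 26.4/1.5 = 17.6 dB → -28.8 dBFS.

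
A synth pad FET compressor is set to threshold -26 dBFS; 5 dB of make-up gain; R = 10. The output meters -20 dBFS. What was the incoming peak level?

Stripping the +5 dB make-up gives -25 dBFS at the gain stage.
That's 1 dB above the -26 dBFS threshold.
Undo the ratio: input overshoot = 1 × 10 = 10 dB, giving input = -16 dBFS.

-16 dBFS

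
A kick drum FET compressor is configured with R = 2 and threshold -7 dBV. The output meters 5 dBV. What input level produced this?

Post-compression overshoot = 5 − (-7) = 12 dB.
Undo the ratio: input overshoot = 12 × 2 = 24 dB, giving input = 17 dBV.

17 dBV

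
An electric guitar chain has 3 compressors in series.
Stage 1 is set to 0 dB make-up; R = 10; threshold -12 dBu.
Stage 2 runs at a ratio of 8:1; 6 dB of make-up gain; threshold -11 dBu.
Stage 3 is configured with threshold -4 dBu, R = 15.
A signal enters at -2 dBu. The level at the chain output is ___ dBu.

Stage 1: 10 dB above -12 dBu, reduced 10:1 to 1 dB above → -11 dBu.
Stage 2: -11 dBu ≤ -11 dBu, so stage 2 doesn't engage; make-up brings it to -5 dBu.
Stage 3: -5 dBu ≤ -4 dBu, so stage 3 doesn't engage; output -5 dBu.

-5 dBu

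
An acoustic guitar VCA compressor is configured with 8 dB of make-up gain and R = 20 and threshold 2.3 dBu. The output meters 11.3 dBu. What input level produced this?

Stripping the +8 dB make-up gives 3.3 dBu at the gain stage.
That's 1 dB above the 2.3 dBu threshold.
Undo the ratio: input overshoot = 1 × 20 = 20 dB, giving input = 22.3 dBu.

22.3 dBu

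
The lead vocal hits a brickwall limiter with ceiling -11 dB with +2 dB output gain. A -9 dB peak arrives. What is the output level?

-9 dB

The limiter clamps the peak to its -11 dB ceiling.
Output gain then adds 2 dB: -11 + 2 = -9 dB.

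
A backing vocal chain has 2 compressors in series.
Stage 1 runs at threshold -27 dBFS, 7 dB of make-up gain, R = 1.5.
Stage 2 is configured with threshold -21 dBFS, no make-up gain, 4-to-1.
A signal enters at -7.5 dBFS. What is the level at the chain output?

Stage 1: 19.5 dB above -27 dBFS, reduced 1.5:1 to 13 dB above → -14 dBFS; +7 dB make-up → -7 dBFS.
Stage 2: 14 dB above -21 dBFS, reduced 4:1 to 3.5 dB above → -17.5 dBFS.

-17.5 dBFS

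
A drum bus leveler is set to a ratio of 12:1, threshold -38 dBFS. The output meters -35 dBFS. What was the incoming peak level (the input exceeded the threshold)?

That's 3 dB above the -38 dBFS threshold.
Undo the ratio: input overshoot = 3 × 12 = 36 dB, giving input = -2 dBFS.

-2 dBFS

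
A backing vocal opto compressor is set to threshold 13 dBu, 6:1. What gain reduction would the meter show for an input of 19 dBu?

The signal is 6 dB above threshold.
After 6:1 compression the overshoot becomes 6/6 = 1 dB.
GR = overshoot in − overshoot out = 6 − 1 = 5 dB.

5 dB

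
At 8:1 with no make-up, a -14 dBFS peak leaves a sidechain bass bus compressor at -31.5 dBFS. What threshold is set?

-34 dBFS

Let T be the threshold. Output overshoot = (input overshoot)/R, so -31.5 − T = (-14 − T)/8.
8·(-31.5 − T) = -14 − T → 7·T = -252 − (-14) = -238.
T = -238/7 = -34 dBFS.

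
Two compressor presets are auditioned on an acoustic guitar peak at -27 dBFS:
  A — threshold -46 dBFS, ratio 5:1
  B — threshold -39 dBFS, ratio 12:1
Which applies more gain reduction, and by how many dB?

A: GR = 19 − 19/5 = 15.2 dB.
B: GR = 12 − 12/12 = 11 dB.
A applies 4.2 dB more gain reduction.

A, by 4.2 dB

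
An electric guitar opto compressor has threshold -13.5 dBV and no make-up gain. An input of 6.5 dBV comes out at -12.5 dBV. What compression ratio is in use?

Input overshoot = 6.5 − (-13.5) = 20 dB; output overshoot = -12.5 − (-13.5) = 1 dB.
Ratio = 20 / 1 = 20.

20:1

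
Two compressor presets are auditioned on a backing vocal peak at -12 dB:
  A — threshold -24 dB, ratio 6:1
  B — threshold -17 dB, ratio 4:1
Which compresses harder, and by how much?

A, by 6.25 dB

A: 12 dB over, compressed to 2 dB over, so 10 dB of GR.
B: 5 dB over, compressed to 1.25 dB over, so 3.75 dB of GR.
A applies 6.25 dB more gain reduction.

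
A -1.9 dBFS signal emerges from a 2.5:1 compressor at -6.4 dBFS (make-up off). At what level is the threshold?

-9.4 dBFS

Input is 7.5 dB above T (since output overshoot × R = input overshoot: (-6.4 − T)·2.5 = -1.9 − T gives T = -9.4 dBFS).
Check: -9.4 + (-1.9 − (-9.4))/2.5 = -9.4 + 3 = -6.4 dBFS. ✓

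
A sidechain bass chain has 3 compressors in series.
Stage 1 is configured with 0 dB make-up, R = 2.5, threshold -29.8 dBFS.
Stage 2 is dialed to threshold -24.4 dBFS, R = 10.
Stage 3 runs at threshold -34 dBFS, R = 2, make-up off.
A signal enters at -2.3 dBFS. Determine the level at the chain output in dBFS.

Stage 1: -2.3 dBFS is 27.5 dB over -29.8 dBFS; at 2.5:1 that becomes 11 dB over, giving -18.8 dBFS.
Stage 2: overshoot 5.6 dB → 5.6/10 = 0.56 dB → -23.84 dBFS.
Stage 3: overshoot 10.16 dB → 10.16/2 = 5.08 dB → -28.92 dBFS.

-28.92 dBFS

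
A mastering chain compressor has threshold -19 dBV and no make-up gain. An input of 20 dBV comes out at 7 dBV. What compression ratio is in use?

Input overshoot = 20 − (-19) = 39 dB; output overshoot = 7 − (-19) = 26 dB.
Ratio = 39 / 26 = 1.5.

1.5:1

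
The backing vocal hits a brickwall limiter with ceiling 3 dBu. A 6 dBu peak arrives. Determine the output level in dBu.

3 dBu

At ∞:1, everything above 3 dBu is held at the ceiling.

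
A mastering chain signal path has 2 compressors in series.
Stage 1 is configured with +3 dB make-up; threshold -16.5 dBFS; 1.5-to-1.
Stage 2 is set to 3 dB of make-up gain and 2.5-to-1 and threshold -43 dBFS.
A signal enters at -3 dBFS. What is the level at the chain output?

Stage 1: 13.5 dB above -16.5 dBFS, reduced 1.5:1 to 9 dB above → -7.5 dBFS; +3 dB make-up → -4.5 dBFS.
Stage 2: overshoot 38.5 dB → 38.5/2.5 = 15.4 dB → -27.6 dBFS; +3 dB make-up → -24.6 dBFS.

-24.6 dBFS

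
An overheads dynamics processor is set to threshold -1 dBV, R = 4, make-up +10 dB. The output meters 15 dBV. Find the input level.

Remove make-up: 15 − 10 = 5 dBV.
Post-compression overshoot = 5 − (-1) = 6 dB.
Input overshoot = R × output overshoot = 24 dB → input = -1 + 24 = 23 dBV.

23 dBV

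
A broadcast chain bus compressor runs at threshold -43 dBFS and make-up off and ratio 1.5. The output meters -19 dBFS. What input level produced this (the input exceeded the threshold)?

The compressed level sits -19 − (-43) = 24 dB over threshold.
Before 1.5:1 compression the overshoot was 24 × 1.5 = 36 dB, so input = -43 + 36 = -7 dBFS.

-7 dBFS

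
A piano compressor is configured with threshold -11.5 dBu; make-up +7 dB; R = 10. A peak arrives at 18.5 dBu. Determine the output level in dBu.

-1.5 dBu

Overshoot: 18.5 − (-11.5) = 30 dB.
At 10:1 the overshoot is divided by 10, leaving 3 dB above threshold.
Output = -11.5 + 3 = -8.5 dBu; make-up adds 7 dB, giving -1.5 dBu.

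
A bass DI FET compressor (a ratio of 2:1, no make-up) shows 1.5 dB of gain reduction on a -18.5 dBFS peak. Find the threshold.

Input is 3 dB above T (since output overshoot × R = input overshoot: (-20 − T)·2 = -18.5 − T gives T = -21.5 dBFS).
Check: -21.5 + (-18.5 − (-21.5))/2 = -21.5 + 1.5 = -20 dBFS. ✓

-21.5 dBFS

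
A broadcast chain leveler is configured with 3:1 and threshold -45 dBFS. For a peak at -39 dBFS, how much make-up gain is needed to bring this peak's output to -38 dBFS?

5 dB

Overshoot 6 dB → 6/3 = 2 dB after compression, so the compressed level is -45 + 2 = -43 dBFS.
Make-up = target − compressed = -38 − (-43) = 5 dB.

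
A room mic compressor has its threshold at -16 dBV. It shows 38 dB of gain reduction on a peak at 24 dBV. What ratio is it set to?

20:1

Input overshoot = 24 − (-16) = 40 dB.
Output overshoot = 40 − 38 = 2 dB.
Ratio = input overshoot / output overshoot = 40 / 2 = 20.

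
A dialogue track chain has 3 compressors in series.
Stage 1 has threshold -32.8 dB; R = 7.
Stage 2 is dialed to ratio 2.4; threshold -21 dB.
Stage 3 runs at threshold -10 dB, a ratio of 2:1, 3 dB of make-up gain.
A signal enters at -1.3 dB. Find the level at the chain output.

-25.3 dB

Stage 1: 31.5 dB above -32.8 dB, reduced 7:1 to 4.5 dB above → -28.3 dB.
Stage 2: below threshold (-28.3 ≤ -21); passes unchanged; output -28.3 dB.
Stage 3: -28.3 dB is at or below the -10 dB threshold — no compression; make-up brings it to -25.3 dB.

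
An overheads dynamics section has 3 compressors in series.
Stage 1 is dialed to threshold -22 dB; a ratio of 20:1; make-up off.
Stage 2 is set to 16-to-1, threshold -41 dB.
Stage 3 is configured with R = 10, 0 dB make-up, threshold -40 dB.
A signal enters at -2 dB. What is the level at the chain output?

-39.975 dB

Stage 1: -2 dB is 20 dB over -22 dB; at 20:1 that becomes 1 dB over, giving -21 dB.
Stage 2: -21 dB is 20 dB over -41 dB; at 16:1 that becomes 1.25 dB over, giving -39.75 dB.
Stage 3: 0.25 dB above -40 dB, reduced 10:1 to 0.025 dB above → -39.975 dB.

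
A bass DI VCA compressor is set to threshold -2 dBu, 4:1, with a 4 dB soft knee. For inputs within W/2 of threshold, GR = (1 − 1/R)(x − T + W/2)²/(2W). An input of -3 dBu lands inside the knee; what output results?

-3.09375 dBu

x − T + W/2 = -3 − (-2) + 2 = 1.
GR = (1 − 1/4) × 1² / 8 = 0.75 × 1 / 8 = 0.09375 dB.
Output = -3 − 0.09375 = -3.09375 dBu.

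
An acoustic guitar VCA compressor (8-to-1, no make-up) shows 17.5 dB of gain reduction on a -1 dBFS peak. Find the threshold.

Input is 20 dB above T (since output overshoot × R = input overshoot: (-18.5 − T)·8 = -1 − T gives T = -21 dBFS).
Check: -21 + (-1 − (-21))/8 = -21 + 2.5 = -18.5 dBFS. ✓

-21 dBFS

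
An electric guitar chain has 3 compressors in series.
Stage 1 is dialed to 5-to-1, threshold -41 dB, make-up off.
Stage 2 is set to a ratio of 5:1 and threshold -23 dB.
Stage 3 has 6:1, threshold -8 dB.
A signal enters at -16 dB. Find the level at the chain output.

Stage 1: 25 dB above -41 dB, reduced 5:1 to 5 dB above → -36 dB.
Stage 2: -36 dB ≤ -23 dB, so stage 2 doesn't engage; output -36 dB.
Stage 3: -36 dB ≤ -8 dB, so stage 3 doesn't engage; output -36 dB.

-36 dB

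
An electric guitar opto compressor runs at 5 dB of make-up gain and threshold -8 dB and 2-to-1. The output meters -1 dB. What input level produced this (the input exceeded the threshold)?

Before make-up, the level was -1 − 5 = -6 dB.
The compressed level sits -6 − (-8) = 2 dB over threshold.
Input overshoot = R × output overshoot = 4 dB → input = -8 + 4 = -4 dB.

-4 dB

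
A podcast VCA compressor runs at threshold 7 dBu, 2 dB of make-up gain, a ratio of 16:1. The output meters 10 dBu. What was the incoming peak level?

23 dBu

Remove make-up: 10 − 2 = 8 dBu.
Post-compression overshoot = 8 − 7 = 1 dB.
Undo the ratio: input overshoot = 1 × 16 = 16 dB, giving input = 23 dBu.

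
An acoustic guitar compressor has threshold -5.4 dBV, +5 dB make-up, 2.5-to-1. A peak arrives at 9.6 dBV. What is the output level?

Overshoot: 9.6 − (-5.4) = 15 dB.
2.5:1 compression reduces that to 15/2.5 = 6 dB over.
That puts the output at 0.6 dBV; make-up adds 5 dB, giving 5.6 dBV.

5.6 dBV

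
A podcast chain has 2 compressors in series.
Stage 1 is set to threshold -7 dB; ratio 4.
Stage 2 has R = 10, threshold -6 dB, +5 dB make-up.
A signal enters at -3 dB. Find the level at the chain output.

Stage 1: overshoot 4 dB → 4/4 = 1 dB → -6 dB.
Stage 2: -6 dB is at or below the -6 dB threshold — no compression; make-up brings it to -1 dB.

-1 dB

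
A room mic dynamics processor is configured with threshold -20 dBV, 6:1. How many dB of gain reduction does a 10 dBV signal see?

25 dB

Overshoot = 10 − (-20) = 30 dB.
After 6:1 compression the overshoot becomes 30/6 = 5 dB.
Gain reduction = 30 − 5 = 25 dB.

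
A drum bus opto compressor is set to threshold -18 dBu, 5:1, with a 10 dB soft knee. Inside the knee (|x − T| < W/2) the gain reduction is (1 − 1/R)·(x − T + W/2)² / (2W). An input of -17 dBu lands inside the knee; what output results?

-18.44 dBu

x − T + W/2 = -17 − (-18) + 5 = 6.
GR = (1 − 1/5) × 6² / 20 = 0.8 × 36 / 20 = 1.44 dB.
Output = -17 − 1.44 = -18.44 dBu.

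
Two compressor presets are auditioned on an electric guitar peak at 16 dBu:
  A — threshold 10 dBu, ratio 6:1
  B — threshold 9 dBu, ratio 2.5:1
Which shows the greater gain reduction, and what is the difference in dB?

A: 6 dB over, compressed to 1 dB over, so 5 dB of GR.
B: 7 dB over, compressed to 2.8 dB over, so 4.2 dB of GR.
A applies 0.8 dB more gain reduction.

A, by 0.8 dB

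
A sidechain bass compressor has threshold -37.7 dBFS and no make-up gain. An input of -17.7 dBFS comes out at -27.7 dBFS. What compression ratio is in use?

2:1

Input overshoot = -17.7 − (-37.7) = 20 dB; output overshoot = -27.7 − (-37.7) = 10 dB.
Ratio = 20 / 10 = 2.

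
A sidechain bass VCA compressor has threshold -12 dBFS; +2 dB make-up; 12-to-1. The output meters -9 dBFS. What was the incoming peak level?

Remove make-up: -9 − 2 = -11 dBFS.
The compressed level sits -11 − (-12) = 1 dB over threshold.
Undo the ratio: input overshoot = 1 × 12 = 12 dB, giving input = 0 dBFS.

0 dBFS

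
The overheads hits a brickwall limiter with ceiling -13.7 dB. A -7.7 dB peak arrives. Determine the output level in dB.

-13.7 dB

A brickwall limiter is an ∞:1 compressor: any input above the ceiling is clamped to -13.7 dB.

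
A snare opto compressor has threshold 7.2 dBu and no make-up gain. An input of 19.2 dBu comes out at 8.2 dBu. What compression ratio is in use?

12:1

Input overshoot = 19.2 − 7.2 = 12 dB; output overshoot = 8.2 − 7.2 = 1 dB.
Ratio = 12 / 1 = 12.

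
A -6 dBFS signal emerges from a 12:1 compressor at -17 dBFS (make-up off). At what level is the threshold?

Input is 12 dB above T (since output overshoot × R = input overshoot: (-17 − T)·12 = -6 − T gives T = -18 dBFS).
Check: -18 + (-6 − (-18))/12 = -18 + 1 = -17 dBFS. ✓

-18 dBFS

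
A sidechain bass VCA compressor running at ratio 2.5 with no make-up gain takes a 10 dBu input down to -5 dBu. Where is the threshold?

-15 dBu

Input is 25 dB above T (since output overshoot × R = input overshoot: (-5 − T)·2.5 = 10 − T gives T = -15 dBu).
Check: -15 + (10 − (-15))/2.5 = -15 + 10 = -5 dBu. ✓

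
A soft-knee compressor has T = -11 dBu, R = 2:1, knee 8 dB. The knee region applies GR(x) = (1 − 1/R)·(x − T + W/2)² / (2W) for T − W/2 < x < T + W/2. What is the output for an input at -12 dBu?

x − T + W/2 = -12 − (-11) + 4 = 3.
GR = (1 − 1/2) × 3² / 16 = 0.5 × 9 / 16 = 0.28125 dB.
Output = -12 − 0.28125 = -12.28125 dBu.

-12.28125 dBu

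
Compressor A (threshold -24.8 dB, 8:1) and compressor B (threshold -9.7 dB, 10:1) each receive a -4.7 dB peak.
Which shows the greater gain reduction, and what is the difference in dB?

A: 20.1 dB over, compressed to 2.5125 dB over, so 17.5875 dB of GR.
B: 5 dB over, compressed to 0.5 dB over, so 4.5 dB of GR.
A applies 13.0875 dB more gain reduction.

A, by 13.0875 dB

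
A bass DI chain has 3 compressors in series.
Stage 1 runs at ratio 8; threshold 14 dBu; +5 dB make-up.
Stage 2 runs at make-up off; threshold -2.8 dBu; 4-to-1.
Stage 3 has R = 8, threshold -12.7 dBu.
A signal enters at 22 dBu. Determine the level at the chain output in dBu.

Stage 1: 22 dBu is 8 dB over 14 dBu; at 8:1 that becomes 1 dB over, giving 15 dBu; +5 dB make-up → 20 dBu.
Stage 2: 20 dBu is 22.8 dB over -2.8 dBu; at 4:1 that becomes 5.7 dB over, giving 2.9 dBu.
Stage 3: 15.6 dB above -12.7 dBu, reduced 8:1 to 1.95 dB above → -10.75 dBu.

-10.75 dBu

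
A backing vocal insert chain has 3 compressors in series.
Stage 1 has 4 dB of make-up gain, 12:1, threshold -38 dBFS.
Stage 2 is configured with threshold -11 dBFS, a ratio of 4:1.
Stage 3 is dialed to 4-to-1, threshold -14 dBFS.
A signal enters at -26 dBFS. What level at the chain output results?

-33 dBFS

Stage 1: 12 dB above -38 dBFS, reduced 12:1 to 1 dB above → -37 dBFS; +4 dB make-up → -33 dBFS.
Stage 2: -33 dBFS is at or below the -11 dBFS threshold — no compression; output -33 dBFS.
Stage 3: -33 dBFS ≤ -14 dBFS, so stage 3 doesn't engage; output -33 dBFS.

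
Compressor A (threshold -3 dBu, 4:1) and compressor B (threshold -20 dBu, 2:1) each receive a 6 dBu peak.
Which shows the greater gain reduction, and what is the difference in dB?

B, by 6.25 dB

A: 9 dB over, compressed to 2.25 dB over, so 6.75 dB of GR.
B: 26 dB over, compressed to 13 dB over, so 13 dB of GR.
B reduces 6.25 dB more.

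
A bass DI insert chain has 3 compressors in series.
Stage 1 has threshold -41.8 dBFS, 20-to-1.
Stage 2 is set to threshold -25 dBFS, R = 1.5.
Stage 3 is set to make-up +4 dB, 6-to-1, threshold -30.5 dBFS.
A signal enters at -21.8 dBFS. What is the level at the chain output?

Stage 1: 20 dB above -41.8 dBFS, reduced 20:1 to 1 dB above → -40.8 dBFS.
Stage 2: -40.8 dBFS is at or below the -25 dBFS threshold — no compression; output -40.8 dBFS.
Stage 3: below threshold (-40.8 ≤ -30.5); passes unchanged; make-up brings it to -36.8 dBFS.

-36.8 dBFS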